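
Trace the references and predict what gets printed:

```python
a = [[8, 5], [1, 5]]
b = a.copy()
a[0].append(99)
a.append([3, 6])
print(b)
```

Key concept: shallow copy with nested lists.
Step by step:
`a = [[8, 5], [1, 5]]` → a = [[8, 5], [1, 5]]
`b = a.copy()` → b = [[8, 5], [1, 5]]
`a[0].append(99)` → a = [[8, 5, 99], [1, 5]]; b = [[8, 5, 99], [1, 5]]
`a.append([3, 6])` → a = [[8, 5, 99], [1, 5], [3, 6]]
`print(b)` → prints [[8, 5, 99], [1, 5]]

Answer: [[8, 5, 99], [1, 5]]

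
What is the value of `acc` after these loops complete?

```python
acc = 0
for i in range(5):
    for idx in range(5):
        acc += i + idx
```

Sum of all i+idx for i,idx in 5x5
`acc` takes the values: 0 → 1 → 3 → 6 → 10 → 11 → 13 → 16 → 20 → 25 → 27 → 30 → 34 → 39 → 45 → 48 → 52 → 57 → 63 → 70 → 74 → 79 → 85 → 92 → 100

Answer: 100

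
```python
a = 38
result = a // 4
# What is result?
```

Trace:
`a = 38` → a = 38
`result = a // 4` → result = 9
So result = 9

Answer: 9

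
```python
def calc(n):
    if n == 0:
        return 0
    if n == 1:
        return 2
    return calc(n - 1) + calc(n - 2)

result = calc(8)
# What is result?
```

Build up from base cases: calc(0)=0, calc(1)=2, calc(2)=2, calc(3)=4, calc(4)=6, calc(5)=10, calc(6)=16, ..., calc(8)=42

Answer: 42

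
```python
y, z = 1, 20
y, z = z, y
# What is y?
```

Trace:
`y, z = 1, 20` → y = 1; z = 20
`y, z = z, y` → y = 20; z = 1
So y = 20

Answer: 20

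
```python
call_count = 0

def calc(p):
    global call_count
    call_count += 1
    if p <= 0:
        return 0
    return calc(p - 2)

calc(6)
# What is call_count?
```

Linear recursion stepping by 2: 4 calls from p=6 down to ≤0.

Answer: 4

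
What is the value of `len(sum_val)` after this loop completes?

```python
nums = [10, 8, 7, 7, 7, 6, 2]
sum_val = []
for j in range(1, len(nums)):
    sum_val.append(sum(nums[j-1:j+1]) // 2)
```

Number of 2-element averages
`sum_val` takes the values: [] → [9] → [9, 7] → [9, 7, 7] → [9, 7, 7, 7] → [9, 7, 7, 7, 6] → [9, 7, 7, 7, 6, 4]
So `len(sum_val)` = 6

Answer: 6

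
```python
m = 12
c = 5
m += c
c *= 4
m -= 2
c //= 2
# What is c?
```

Trace:
`m = 12` → m = 12
`c = 5` → c = 5
`m += c` → m = 17
`c *= 4` → c = 20
`m -= 2` → m = 15
`c //= 2` → c = 10
So c = 10

Answer: 10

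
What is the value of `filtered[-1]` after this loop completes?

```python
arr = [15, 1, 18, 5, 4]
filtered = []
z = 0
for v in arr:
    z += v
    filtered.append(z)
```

Cumulative sum ends at 43
`filtered` takes the values: [] → [15] → [15, 16] → [15, 16, 34] → [15, 16, 34, 39] → [15, 16, 34, 39, 43]
So `filtered[-1]` = 43

Answer: 43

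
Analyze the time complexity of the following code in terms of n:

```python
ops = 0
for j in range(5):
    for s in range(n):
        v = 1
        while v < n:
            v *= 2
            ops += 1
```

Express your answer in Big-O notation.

Each loop level contributes: 1 × n × log n. Multiplying the contributions gives O(n log n).

Answer: O(n log n)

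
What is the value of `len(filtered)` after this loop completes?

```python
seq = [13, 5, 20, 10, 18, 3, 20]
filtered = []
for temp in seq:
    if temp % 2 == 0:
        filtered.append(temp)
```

Count even numbers in [13, 5, 20, 10, 18, 3, 20]
`filtered` takes the values: [] → [20] → [20, 10] → [20, 10, 18] → [20, 10, 18, 20]
So `len(filtered)` = 4

Answer: 4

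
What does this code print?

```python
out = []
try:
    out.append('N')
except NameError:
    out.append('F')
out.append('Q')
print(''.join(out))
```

Execution trace: 'N' (try body, no exception) → 'Q' (after the try/except). Output: NQ

Answer: NQ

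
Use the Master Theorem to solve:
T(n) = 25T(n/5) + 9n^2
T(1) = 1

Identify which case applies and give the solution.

a=25, b=5, f(n)=9n^2. log_5(25) = 2. Since c=2 = 2, Case 2 applies: T(n) = Θ(n^log_b(a) · log n) = O(n^2 log n).

Answer: O(n^2 log n) - Case 2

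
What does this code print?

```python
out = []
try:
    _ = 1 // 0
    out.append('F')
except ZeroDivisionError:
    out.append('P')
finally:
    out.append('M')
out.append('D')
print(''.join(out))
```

Execution trace: 'P' (except ZeroDivisionError) → 'M' (finally) → 'D' (after the try/except). Output: PMD

Answer: PMD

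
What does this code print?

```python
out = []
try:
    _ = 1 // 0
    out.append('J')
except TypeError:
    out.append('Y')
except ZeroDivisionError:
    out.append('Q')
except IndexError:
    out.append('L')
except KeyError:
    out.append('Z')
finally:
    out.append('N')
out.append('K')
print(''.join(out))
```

Execution trace: 'Q' (except ZeroDivisionError) → 'N' (finally) → 'K' (after the try/except). Output: QNK

Answer: QNK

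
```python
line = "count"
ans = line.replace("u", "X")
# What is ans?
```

Trace:
`line = "count"` → line = 'count'
`ans = line.replace("u", "X")` → ans = 'coXnt'
So ans = 'coXnt'

Answer: 'coXnt'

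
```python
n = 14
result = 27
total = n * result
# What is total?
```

Trace:
`n = 14` → n = 14
`result = 27` → result = 27
`total = n * result` → total = 378
So total = 378

Answer: 378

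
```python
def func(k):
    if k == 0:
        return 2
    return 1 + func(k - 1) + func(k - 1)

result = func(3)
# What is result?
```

func(k) = 1 + 2·func(k-1), func(0)=2. Closed form: (2+1)·2^3 - 1 = 23.

Answer: 23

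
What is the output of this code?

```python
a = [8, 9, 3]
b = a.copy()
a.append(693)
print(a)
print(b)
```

Key concept: list.copy() creates independent copy.
Step by step:
`a = [8, 9, 3]` → a = [8, 9, 3]
`b = a.copy()` → b = [8, 9, 3]
`a.append(693)` → a = [8, 9, 3, 693]
`print(a)` → prints [8, 9, 3, 693]
`print(b)` → prints [8, 9, 3]

Answer:
[8, 9, 3, 693]
[8, 9, 3]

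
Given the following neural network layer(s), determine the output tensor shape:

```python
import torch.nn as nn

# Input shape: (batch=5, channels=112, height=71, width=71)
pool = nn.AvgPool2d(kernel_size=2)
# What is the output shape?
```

Input: (5, 112, 71, 71) -> Output: (5, 112, 35, 35)

Answer: (5, 112, 35, 35)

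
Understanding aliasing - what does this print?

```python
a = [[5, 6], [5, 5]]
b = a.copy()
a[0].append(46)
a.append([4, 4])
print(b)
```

Key concept: shallow copy with nested lists.
Step by step:
`a = [[5, 6], [5, 5]]` → a = [[5, 6], [5, 5]]
`b = a.copy()` → b = [[5, 6], [5, 5]]
`a[0].append(46)` → a = [[5, 6, 46], [5, 5]]; b = [[5, 6, 46], [5, 5]]
`a.append([4, 4])` → a = [[5, 6, 46], [5, 5], [4, 4]]
`print(b)` → prints [[5, 6, 46], [5, 5]]

Answer: [[5, 6, 46], [5, 5]]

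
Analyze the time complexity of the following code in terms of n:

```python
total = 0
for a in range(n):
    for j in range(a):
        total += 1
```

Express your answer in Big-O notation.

Each loop level contributes: n × n. Multiplying the contributions gives O(n^2).

Answer: O(n^2)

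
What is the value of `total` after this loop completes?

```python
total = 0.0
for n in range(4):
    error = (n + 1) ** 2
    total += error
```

Sum of squared losses 1² + 2² + ... + 4²
`total` takes the values: 0.0 → 1.0 → 5.0 → 14.0 → 30.0

Answer: 30.0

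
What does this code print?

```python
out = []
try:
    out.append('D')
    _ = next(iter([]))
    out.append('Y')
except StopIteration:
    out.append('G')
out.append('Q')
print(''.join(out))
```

Execution trace: 'D' (try body) → 'G' (except StopIteration) → 'Q' (after the try/except). Output: DGQ

Answer: DGQ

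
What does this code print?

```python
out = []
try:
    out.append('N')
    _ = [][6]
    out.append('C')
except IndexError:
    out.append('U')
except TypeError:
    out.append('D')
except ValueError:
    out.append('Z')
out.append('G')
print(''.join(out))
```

Execution trace: 'N' (try body) → 'U' (except IndexError) → 'G' (after the try/except). Output: NUG

Answer: NUG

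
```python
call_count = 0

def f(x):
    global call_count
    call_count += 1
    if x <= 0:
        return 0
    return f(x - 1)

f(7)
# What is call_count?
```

Linear recursion stepping by 1: 8 calls from x=7 down to ≤0.

Answer: 8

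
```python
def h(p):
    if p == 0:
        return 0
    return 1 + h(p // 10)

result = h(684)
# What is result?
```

Count of digits of 684: 3

Answer: 3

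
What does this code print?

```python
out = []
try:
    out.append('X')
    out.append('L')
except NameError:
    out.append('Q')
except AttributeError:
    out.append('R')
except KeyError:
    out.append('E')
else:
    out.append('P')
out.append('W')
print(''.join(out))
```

Execution trace: 'X' (try body) → 'L' (try body, no exception) → 'P' (else) → 'W' (after the try/except). Output: XLPW

Answer: XLPW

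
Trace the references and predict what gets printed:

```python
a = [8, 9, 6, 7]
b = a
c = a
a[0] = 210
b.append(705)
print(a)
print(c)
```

Key concept: multiple aliases.
Step by step:
`a = [8, 9, 6, 7]` → a = [8, 9, 6, 7]
`b = a` → b = [8, 9, 6, 7] (same object as a)
`c = a` → c = [8, 9, 6, 7] (same object as a, b)
`a[0] = 210` → a = [210, 9, 6, 7] (same object as b, c); b = [210, 9, 6, 7] (same object as a, c); c = [210, 9, 6, 7] (same object as a, b)
`b.append(705)` → a = [210, 9, 6, 7, 705] (same object as b, c); b = [210, 9, 6, 7, 705] (same object as a, c); c = [210, 9, 6, 7, 705] (same object as a, b)
`print(a)` → prints [210, 9, 6, 7, 705]
`print(c)` → prints [210, 9, 6, 7, 705]

Answer:
[210, 9, 6, 7, 705]
[210, 9, 6, 7, 705]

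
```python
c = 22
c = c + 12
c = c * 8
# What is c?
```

Trace:
`c = 22` → c = 22
`c = c + 12` → c = 34
`c = c * 8` → c = 272
So c = 272

Answer: 272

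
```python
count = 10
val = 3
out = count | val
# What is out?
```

Trace:
`count = 10` → count = 10
`val = 3` → val = 3
`out = count | val` → out = 11
So out = 11

Answer: 11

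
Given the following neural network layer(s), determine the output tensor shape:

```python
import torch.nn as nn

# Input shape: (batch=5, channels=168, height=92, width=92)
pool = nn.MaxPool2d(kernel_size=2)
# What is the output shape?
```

Input: (5, 168, 92, 92) -> Output: (5, 168, 46, 46)

Answer: (5, 168, 46, 46)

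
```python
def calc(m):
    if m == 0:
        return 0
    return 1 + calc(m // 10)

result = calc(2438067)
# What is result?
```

Count of digits of 2438067: 7

Answer: 7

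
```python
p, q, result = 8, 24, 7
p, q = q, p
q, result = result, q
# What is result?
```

Trace:
`p, q, result = 8, 24, 7` → p = 8; q = 24; result = 7
`p, q = q, p` → p = 24; q = 8
`q, result = result, q` → q = 7; result = 8
So result = 8

Answer: 8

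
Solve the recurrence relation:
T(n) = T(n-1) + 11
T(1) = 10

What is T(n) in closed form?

Unrolling: T(n) = T(1) + 11·(n-1) = 10 + 11(n-1) = 11n - 1.

Answer: T(n) = 11n - 1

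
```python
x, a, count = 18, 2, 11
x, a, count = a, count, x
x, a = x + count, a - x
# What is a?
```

Trace:
`x, a, count = 18, 2, 11` → x = 18; a = 2; count = 11
`x, a, count = a, count, x` → x = 2; a = 11; count = 18
`x, a = x + count, a - x` → x = 20; a = 9
So a = 9

Answer: 9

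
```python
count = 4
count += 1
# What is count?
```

Trace:
`count = 4` → count = 4
`count += 1` → count = 5
So count = 5

Answer: 5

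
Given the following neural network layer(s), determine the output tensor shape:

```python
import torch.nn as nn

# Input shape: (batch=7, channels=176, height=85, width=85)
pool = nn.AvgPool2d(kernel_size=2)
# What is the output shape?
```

Input: (7, 176, 85, 85) -> Output: (7, 176, 42, 42)

Answer: (7, 176, 42, 42)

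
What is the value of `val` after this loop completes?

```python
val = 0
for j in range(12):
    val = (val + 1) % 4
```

Increment mod 4, 12 times = 0
`val` takes the values: 0 → 1 → 2 → 3 → 0 → 1 → 2 → 3 → 0 → 1 → 2 → 3 → 0

Answer: 0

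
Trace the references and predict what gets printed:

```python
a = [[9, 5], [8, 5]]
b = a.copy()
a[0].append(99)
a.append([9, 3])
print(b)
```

Key concept: shallow copy with nested lists.
Step by step:
`a = [[9, 5], [8, 5]]` → a = [[9, 5], [8, 5]]
`b = a.copy()` → b = [[9, 5], [8, 5]]
`a[0].append(99)` → a = [[9, 5, 99], [8, 5]]; b = [[9, 5, 99], [8, 5]]
`a.append([9, 3])` → a = [[9, 5, 99], [8, 5], [9, 3]]
`print(b)` → prints [[9, 5, 99], [8, 5]]

Answer: [[9, 5, 99], [8, 5]]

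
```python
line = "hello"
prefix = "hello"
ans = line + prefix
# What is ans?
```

Trace:
`line = "hello"` → line = 'hello'
`prefix = "hello"` → prefix = 'hello'
`ans = line + prefix` → ans = 'hellohello'
So ans = 'hellohello'

Answer: 'hellohello'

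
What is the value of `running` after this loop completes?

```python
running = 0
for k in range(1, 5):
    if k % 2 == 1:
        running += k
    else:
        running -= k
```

Add odd, subtract even
`running` takes the values: 0 → 1 → -1 → 2 → -2

Answer: -2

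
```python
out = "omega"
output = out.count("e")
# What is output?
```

Trace:
`out = "omega"` → out = 'omega'
`output = out.count("e")` → output = 1
So output = 1

Answer: 1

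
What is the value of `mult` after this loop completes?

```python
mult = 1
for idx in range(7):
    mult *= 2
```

2^7 = 128
`mult` takes the values: 1 → 2 → 4 → 8 → 16 → 32 → 64 → 128

Answer: 128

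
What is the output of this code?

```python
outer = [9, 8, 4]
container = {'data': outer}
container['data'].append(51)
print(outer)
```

Key concept: dict holds reference to list.
Step by step:
`outer = [9, 8, 4]` → outer = [9, 8, 4]
`container = {'data': outer}` → container = {'data': [9, 8, 4]}
`container['data'].append(51)` → outer = [9, 8, 4, 51]; container = {'data': [9, 8, 4, 51]}
`print(outer)` → prints [9, 8, 4, 51]

Answer: [9, 8, 4, 51]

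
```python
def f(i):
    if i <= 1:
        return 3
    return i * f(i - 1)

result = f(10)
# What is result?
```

f(10) = 10 * 9 * 8 * 7 * 6 * 5 * 4 * 3 * 2 * 3 = 10886400

Answer: 10886400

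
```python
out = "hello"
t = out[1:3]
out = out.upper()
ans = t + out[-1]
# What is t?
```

Trace:
`out = "hello"` → out = 'hello'
`t = out[1:3]` → t = 'el'
`out = out.upper()` → out = 'HELLO'
`ans = t + out[-1]` → ans = 'elO'
So t = 'el'

Answer: 'el'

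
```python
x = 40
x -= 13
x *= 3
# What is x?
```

Trace:
`x = 40` → x = 40
`x -= 13` → x = 27
`x *= 3` → x = 81
So x = 81

Answer: 81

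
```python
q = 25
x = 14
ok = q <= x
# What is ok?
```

Trace:
`q = 25` → q = 25
`x = 14` → x = 14
`ok = q <= x` → ok = False
So ok = False

Answer: False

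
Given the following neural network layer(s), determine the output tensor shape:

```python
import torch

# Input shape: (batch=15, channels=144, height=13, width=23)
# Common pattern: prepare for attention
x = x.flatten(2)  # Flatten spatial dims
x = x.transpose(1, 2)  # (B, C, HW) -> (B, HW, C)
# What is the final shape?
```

Input: (15, 144, 13, 23) -> after flatten(2): (15, 144, 299) -> Output: (15, 299, 144)

Answer: (15, 299, 144)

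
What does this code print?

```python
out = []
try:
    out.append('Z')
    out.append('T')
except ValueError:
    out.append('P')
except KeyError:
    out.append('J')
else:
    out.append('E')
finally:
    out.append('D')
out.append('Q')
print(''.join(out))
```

Execution trace: 'Z' (try body) → 'T' (try body, no exception) → 'E' (else) → 'D' (finally) → 'Q' (after the try/except). Output: ZTEDQ

Answer: ZTEDQ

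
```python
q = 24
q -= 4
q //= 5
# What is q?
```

Trace:
`q = 24` → q = 24
`q -= 4` → q = 20
`q //= 5` → q = 4
So q = 4

Answer: 4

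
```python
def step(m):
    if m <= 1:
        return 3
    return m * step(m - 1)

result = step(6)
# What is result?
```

step(6) = 6 * 5 * 4 * 3 * 2 * 3 = 2160

Answer: 2160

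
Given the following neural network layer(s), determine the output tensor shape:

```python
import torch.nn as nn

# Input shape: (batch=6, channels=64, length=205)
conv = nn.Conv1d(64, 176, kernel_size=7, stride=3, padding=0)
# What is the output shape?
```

Input: (6, 64, 205) -> Output: (6, 176, 67)

Answer: (6, 176, 67)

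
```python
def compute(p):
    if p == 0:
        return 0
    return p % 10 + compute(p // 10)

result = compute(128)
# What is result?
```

Sum of digits of 128: 8 + 2 + 1 = 11

Answer: 11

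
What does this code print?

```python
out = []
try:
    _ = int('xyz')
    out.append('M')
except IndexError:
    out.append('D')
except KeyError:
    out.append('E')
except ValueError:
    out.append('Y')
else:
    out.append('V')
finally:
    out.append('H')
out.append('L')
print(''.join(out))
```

Execution trace: 'Y' (except ValueError) → 'H' (finally) → 'L' (after the try/except). Output: YHL

Answer: YHL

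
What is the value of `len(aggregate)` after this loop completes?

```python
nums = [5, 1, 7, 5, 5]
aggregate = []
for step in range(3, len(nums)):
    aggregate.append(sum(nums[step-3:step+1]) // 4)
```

Number of 4-element averages
`aggregate` takes the values: [] → [4] → [4, 4]
So `len(aggregate)` = 2

Answer: 2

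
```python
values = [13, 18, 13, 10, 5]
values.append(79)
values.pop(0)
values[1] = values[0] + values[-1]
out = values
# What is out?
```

Trace:
`values = [13, 18, 13, 10, 5]` → values = [13, 18, 13, 10, 5]
`values.append(79)` → values = [13, 18, 13, 10, 5, 79]
`values.pop(0)` → values = [18, 13, 10, 5, 79]
`values[1] = values[0] + values[-1]` → values = [18, 97, 10, 5, 79]
`out = values` → out = [18, 97, 10, 5, 79]
So out = [18, 97, 10, 5, 79]

Answer: [18, 97, 10, 5, 79]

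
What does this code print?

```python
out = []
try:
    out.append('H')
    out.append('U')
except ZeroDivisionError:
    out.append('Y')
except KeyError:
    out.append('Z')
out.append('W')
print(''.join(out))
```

Execution trace: 'H' (try body) → 'U' (try body, no exception) → 'W' (after the try/except). Output: HUW

Answer: HUW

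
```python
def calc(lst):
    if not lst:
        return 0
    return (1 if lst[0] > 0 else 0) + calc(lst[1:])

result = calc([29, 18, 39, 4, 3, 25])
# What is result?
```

Count of positive elements in [29, 18, 39, 4, 3, 25] = 6

Answer: 6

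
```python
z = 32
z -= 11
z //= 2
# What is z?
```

Trace:
`z = 32` → z = 32
`z -= 11` → z = 21
`z //= 2` → z = 10
So z = 10

Answer: 10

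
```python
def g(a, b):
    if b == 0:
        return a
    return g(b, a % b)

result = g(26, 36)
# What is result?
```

g(26, 36) -> g(36, 26) -> g(26, 10) -> g(10, 6) -> g(6, 4) -> g(4, 2) -> g(2, 0) -> 2

Answer: 2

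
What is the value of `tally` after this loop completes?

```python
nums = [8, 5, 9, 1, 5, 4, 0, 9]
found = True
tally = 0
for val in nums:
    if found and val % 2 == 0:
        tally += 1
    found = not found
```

Count even values at even positions
`tally` takes the values: 0 → 1 → 2

Answer: 2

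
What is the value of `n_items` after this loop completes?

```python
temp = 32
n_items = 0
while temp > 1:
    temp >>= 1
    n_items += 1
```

Count right shifts until 1
`n_items` takes the values: 0 → 1 → 2 → 3 → 4 → 5

Answer: 5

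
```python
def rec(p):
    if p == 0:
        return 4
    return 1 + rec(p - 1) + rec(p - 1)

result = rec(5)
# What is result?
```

rec(p) = 1 + 2·rec(p-1), rec(0)=4. Closed form: (4+1)·2^5 - 1 = 159.

Answer: 159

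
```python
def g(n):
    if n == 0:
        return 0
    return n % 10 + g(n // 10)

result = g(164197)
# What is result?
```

Sum of digits of 164197: 7 + 9 + 1 + 4 + 6 + 1 = 28

Answer: 28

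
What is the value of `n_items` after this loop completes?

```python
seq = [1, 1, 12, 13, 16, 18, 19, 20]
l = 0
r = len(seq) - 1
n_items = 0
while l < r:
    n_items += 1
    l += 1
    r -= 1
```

Iterations until pointers meet (list length 8)
`n_items` takes the values: 0 → 1 → 2 → 3 → 4

Answer: 4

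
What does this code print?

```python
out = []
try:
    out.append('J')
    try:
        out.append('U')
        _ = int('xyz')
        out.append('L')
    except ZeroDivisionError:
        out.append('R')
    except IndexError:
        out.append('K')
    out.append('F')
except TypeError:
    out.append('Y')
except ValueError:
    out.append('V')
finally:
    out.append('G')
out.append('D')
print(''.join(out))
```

Execution trace: 'J' (try body) → 'U' (inner try body) → 'V' (except ValueError) → 'G' (finally) → 'D' (after the try/except). Output: JUVGD

Answer: JUVGD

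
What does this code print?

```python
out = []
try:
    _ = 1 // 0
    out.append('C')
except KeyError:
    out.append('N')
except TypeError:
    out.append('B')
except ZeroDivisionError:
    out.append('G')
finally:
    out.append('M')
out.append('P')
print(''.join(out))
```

Execution trace: 'G' (except ZeroDivisionError) → 'M' (finally) → 'P' (after the try/except). Output: GMP

Answer: GMP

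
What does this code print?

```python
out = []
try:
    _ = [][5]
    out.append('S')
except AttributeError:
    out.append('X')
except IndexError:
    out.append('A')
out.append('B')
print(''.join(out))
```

Execution trace: 'A' (except IndexError) → 'B' (after the try/except). Output: AB

Answer: AB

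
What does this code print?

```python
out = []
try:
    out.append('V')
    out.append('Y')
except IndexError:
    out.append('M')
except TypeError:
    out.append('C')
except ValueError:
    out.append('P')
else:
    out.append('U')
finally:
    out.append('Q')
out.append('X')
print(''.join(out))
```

Execution trace: 'V' (try body) → 'Y' (try body, no exception) → 'U' (else) → 'Q' (finally) → 'X' (after the try/except). Output: VYUQX

Answer: VYUQX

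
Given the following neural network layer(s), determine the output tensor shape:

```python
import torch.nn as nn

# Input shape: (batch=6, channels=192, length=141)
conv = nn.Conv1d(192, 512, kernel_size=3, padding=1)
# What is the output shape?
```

Input: (6, 192, 141) -> Output: (6, 512, 141)

Answer: (6, 512, 141)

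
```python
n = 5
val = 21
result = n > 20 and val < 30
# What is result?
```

Trace:
`n = 5` → n = 5
`val = 21` → val = 21
`result = n > 20 and val < 30` → result = False
So result = False

Answer: False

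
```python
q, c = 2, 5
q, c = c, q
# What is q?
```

Trace:
`q, c = 2, 5` → q = 2; c = 5
`q, c = c, q` → q = 5; c = 2
So q = 5

Answer: 5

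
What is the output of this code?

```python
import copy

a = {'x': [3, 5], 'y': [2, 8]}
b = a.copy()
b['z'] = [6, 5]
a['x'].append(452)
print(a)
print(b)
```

Key concept: shallow copy of dict with mutable values.
Step by step:
`a = {'x': [3, 5], 'y': [2, 8]}` → a = {'x': [3, 5], 'y': [2, 8]}
`b = a.copy()` → b = {'x': [3, 5], 'y': [2, 8]}
`b['z'] = [6, 5]` → b = {'x': [3, 5], 'y': [2, 8], 'z': [6, 5]}
`a['x'].append(452)` → a = {'x': [3, 5, 452], 'y': [2, 8]}; b = {'x': [3, 5, 452], 'y': [2, 8], 'z': [6, 5]}
`print(a)` → prints {'x': [3, 5, 452], 'y': [2, 8]}
`print(b)` → prints {'x': [3, 5, 452], 'y': [2, 8], 'z': [6, 5]}

Answer:
{'x': [3, 5, 452], 'y': [2, 8]}
{'x': [3, 5, 452], 'y': [2, 8], 'z': [6, 5]}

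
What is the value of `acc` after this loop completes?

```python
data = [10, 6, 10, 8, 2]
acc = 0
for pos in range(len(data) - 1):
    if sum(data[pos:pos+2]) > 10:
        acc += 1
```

Count windows with sum > 10
`acc` takes the values: 0 → 1 → 2 → 3

Answer: 3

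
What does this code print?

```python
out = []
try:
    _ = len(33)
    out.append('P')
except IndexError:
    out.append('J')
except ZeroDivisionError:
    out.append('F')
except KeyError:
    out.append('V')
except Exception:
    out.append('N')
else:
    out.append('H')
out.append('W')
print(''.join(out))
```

Execution trace: 'N' (except Exception) → 'W' (after the try/except). Output: NW

Answer: NW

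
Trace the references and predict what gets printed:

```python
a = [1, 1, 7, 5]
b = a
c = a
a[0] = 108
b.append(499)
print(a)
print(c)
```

Key concept: multiple aliases.
Step by step:
`a = [1, 1, 7, 5]` → a = [1, 1, 7, 5]
`b = a` → b = [1, 1, 7, 5] (same object as a)
`c = a` → c = [1, 1, 7, 5] (same object as a, b)
`a[0] = 108` → a = [108, 1, 7, 5] (same object as b, c); b = [108, 1, 7, 5] (same object as a, c); c = [108, 1, 7, 5] (same object as a, b)
`b.append(499)` → a = [108, 1, 7, 5, 499] (same object as b, c); b = [108, 1, 7, 5, 499] (same object as a, c); c = [108, 1, 7, 5, 499] (same object as a, b)
`print(a)` → prints [108, 1, 7, 5, 499]
`print(c)` → prints [108, 1, 7, 5, 499]

Answer:
[108, 1, 7, 5, 499]
[108, 1, 7, 5, 499]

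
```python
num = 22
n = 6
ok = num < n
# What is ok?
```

Trace:
`num = 22` → num = 22
`n = 6` → n = 6
`ok = num < n` → ok = False
So ok = False

Answer: False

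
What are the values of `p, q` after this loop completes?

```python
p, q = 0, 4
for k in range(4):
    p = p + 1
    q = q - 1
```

p goes 0→4, q goes 4→0
`p, q` takes the values: (0, 4) → (1, 4) → (1, 3) → (2, 3) → (2, 2) → (3, 2) → (3, 1) → (4, 1) → (4, 0)

Answer: 4, 0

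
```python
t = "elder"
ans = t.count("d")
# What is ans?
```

Trace:
`t = "elder"` → t = 'elder'
`ans = t.count("d")` → ans = 1
So ans = 1

Answer: 1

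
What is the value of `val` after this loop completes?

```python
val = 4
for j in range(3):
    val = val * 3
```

Multiply by 3, 3 times: 4 * 3^3 = 108
`val` takes the values: 4 → 12 → 36 → 108

Answer: 108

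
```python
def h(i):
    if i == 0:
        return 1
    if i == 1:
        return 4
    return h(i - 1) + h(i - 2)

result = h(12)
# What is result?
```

Build up from base cases: h(0)=1, h(1)=4, h(2)=5, h(3)=9, h(4)=14, h(5)=23, h(6)=37, ..., h(12)=665

Answer: 665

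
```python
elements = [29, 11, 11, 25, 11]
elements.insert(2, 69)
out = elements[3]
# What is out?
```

Trace:
`elements = [29, 11, 11, 25, 11]` → elements = [29, 11, 11, 25, 11]
`elements.insert(2, 69)` → elements = [29, 11, 69, 11, 25, 11]
`out = elements[3]` → out = 11
So out = 11

Answer: 11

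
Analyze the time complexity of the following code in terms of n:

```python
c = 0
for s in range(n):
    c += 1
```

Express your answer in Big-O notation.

Each loop level contributes: n. Multiplying the contributions gives O(n).

Answer: O(n)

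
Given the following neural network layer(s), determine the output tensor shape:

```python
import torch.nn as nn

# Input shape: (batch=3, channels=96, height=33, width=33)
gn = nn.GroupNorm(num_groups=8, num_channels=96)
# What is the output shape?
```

Input: (3, 96, 33, 33) -> Output: (3, 96, 33, 33)

Answer: (3, 96, 33, 33)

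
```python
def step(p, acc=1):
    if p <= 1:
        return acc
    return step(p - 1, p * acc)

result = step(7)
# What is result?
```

Accumulator trace (n, acc): (7, 1) -> (6, 7) -> (5, 42) -> (4, 210) -> (3, 840) -> (2, 2520) -> (1, 5040) -> return 5040

Answer: 5040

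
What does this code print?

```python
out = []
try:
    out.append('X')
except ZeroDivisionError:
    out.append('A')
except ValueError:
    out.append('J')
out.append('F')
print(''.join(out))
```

Execution trace: 'X' (try body, no exception) → 'F' (after the try/except). Output: XF

Answer: XF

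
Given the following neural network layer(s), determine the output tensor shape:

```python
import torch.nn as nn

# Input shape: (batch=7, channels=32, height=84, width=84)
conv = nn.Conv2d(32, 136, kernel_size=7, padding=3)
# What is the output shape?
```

Input: (7, 32, 84, 84) -> Output: (7, 136, 84, 84)

Answer: (7, 136, 84, 84)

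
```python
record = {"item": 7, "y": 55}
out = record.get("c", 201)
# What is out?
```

Trace:
`record = {"item": 7, "y": 55}` → record = {'item': 7, 'y': 55}
`out = record.get("c", 201)` → out = 201
So out = 201

Answer: 201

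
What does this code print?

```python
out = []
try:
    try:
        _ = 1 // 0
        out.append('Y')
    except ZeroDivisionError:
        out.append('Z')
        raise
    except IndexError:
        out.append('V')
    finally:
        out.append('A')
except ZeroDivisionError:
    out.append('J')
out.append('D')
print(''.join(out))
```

Execution trace: 'Z' (except ZeroDivisionError) → 'A' (finally) → 'J' (outer except ZeroDivisionError) → 'D' (after the try/except). Output: ZAJD

Answer: ZAJD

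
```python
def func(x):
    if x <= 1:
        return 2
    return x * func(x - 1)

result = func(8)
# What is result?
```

func(8) = 8 * 7 * 6 * 5 * 4 * 3 * 2 * 2 = 80640

Answer: 80640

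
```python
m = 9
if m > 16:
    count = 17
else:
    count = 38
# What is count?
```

Trace:
`m = 9` → m = 9
`if m > 16: ...` → m > 16 is False, take else branch → count = 38
So count = 38

Answer: 38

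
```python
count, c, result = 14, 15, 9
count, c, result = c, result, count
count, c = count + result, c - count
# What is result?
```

Trace:
`count, c, result = 14, 15, 9` → count = 14; c = 15; result = 9
`count, c, result = c, result, count` → count = 15; c = 9; result = 14
`count, c = count + result, c - count` → count = 29; c = -6
So result = 14

Answer: 14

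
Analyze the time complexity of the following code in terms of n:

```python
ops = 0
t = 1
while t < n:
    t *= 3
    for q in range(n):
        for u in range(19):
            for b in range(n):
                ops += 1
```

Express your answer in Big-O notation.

Each loop level contributes: log n × n × 1 × n. Multiplying the contributions gives O(n^2 log n).

Answer: O(n^2 log n)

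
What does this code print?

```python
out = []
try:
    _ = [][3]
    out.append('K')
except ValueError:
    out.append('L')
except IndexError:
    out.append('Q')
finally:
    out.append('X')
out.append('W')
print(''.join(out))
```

Execution trace: 'Q' (except IndexError) → 'X' (finally) → 'W' (after the try/except). Output: QXW

Answer: QXW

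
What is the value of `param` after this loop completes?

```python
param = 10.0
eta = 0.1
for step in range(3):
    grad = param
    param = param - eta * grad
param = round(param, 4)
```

Gradient descent: w = 10.0 * (1 - 0.1)^3
`param` takes the values: 10.0 → 9.0 → 8.1 → 7.29

Answer: 7.29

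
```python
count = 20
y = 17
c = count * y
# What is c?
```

Trace:
`count = 20` → count = 20
`y = 17` → y = 17
`c = count * y` → c = 340
So c = 340

Answer: 340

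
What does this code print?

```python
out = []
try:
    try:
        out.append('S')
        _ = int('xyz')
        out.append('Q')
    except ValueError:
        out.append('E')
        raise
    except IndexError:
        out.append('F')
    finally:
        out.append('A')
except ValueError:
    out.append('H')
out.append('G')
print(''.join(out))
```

Execution trace: 'S' (inner try body) → 'E' (inner except ValueError) → 'A' (inner finally) → 'H' (outer except ValueError) → 'G' (after the try/except). Output: SEAHG

Answer: SEAHG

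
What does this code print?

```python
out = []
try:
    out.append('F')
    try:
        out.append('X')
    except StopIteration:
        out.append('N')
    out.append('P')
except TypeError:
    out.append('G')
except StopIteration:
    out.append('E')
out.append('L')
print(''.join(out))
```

Execution trace: 'F' (try body) → 'X' (inner try body, no exception) → 'P' (try body, no exception) → 'L' (after the try/except). Output: FXPL

Answer: FXPL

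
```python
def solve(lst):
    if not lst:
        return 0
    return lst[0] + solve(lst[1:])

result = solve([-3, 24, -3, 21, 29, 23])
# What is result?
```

(-3) + 24 + (-3) + 21 + 29 + 23 + 0 = 91

Answer: 91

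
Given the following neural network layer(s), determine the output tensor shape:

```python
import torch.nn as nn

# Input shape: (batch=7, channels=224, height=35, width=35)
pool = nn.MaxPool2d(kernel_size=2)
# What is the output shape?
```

Input: (7, 224, 35, 35) -> Output: (7, 224, 17, 17)

Answer: (7, 224, 17, 17)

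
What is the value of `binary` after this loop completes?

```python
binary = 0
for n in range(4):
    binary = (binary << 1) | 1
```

Build 4 consecutive 1-bits: 0b1111
`binary` takes the values: 0 → 1 → 3 → 7 → 15

Answer: 15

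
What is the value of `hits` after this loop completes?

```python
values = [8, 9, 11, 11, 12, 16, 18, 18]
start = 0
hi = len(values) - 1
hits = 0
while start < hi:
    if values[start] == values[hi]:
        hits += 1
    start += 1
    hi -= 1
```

Count matching pairs from ends
`hits` takes the values: 0

Answer: 0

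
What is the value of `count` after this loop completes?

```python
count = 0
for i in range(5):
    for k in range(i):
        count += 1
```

Triangle number: 0+1+2+...+4
`count` takes the values: 0 → 1 → 2 → 3 → 4 → 5 → 6 → 7 → 8 → 9 → 10

Answer: 10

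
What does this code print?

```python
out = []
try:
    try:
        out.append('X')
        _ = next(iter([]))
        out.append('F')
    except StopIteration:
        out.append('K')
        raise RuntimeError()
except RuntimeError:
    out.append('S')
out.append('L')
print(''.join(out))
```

Execution trace: 'X' (inner try body) → 'K' (inner except StopIteration) → 'S' (outer except RuntimeError) → 'L' (after the try/except). Output: XKSL

Answer: XKSL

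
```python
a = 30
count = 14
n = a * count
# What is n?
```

Trace:
`a = 30` → a = 30
`count = 14` → count = 14
`n = a * count` → n = 420
So n = 420

Answer: 420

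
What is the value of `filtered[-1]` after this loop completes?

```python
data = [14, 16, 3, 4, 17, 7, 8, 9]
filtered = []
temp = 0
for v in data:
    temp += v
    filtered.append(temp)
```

Cumulative sum ends at 78
`filtered` takes the values: [] → [14] → [14, 30] → [14, 30, 33] → [14, 30, 33, 37] → [14, 30, 33, 37, 54] → [14, 30, 33, 37, 54, 61] → [14, 30, 33, 37, 54, 61, 69] → [14, 30, 33, 37, 54, 61, 69, 78]
So `filtered[-1]` = 78

Answer: 78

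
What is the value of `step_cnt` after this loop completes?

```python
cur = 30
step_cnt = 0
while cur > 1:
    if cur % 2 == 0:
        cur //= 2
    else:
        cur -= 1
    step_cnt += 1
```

Steps to reduce 30 to 1
`step_cnt` takes the values: 0 → 1 → 2 → 3 → 4 → 5 → 6 → 7

Answer: 7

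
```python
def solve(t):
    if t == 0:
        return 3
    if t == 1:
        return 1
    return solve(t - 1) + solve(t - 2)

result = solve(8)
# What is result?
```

Build up from base cases: solve(0)=3, solve(1)=1, solve(2)=4, solve(3)=5, solve(4)=9, solve(5)=14, solve(6)=23, ..., solve(8)=60

Answer: 60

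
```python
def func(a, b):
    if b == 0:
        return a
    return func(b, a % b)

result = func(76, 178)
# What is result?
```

func(76, 178) -> func(178, 76) -> func(76, 26) -> func(26, 24) -> func(24, 2) -> func(2, 0) -> 2

Answer: 2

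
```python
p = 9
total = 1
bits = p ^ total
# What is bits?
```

Trace:
`p = 9` → p = 9
`total = 1` → total = 1
`bits = p ^ total` → bits = 8
So bits = 8

Answer: 8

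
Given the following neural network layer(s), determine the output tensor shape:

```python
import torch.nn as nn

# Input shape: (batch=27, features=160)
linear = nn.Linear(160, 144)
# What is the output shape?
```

Input: (27, 160) -> Output: (27, 144)

Answer: (27, 144)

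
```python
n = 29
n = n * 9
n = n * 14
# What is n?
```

Trace:
`n = 29` → n = 29
`n = n * 9` → n = 261
`n = n * 14` → n = 3654
So n = 3654

Answer: 3654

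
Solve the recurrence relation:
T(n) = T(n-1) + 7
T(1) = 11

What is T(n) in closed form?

Unrolling: T(n) = T(1) + 7·(n-1) = 11 + 7(n-1) = 7n + 4.

Answer: T(n) = 7n + 4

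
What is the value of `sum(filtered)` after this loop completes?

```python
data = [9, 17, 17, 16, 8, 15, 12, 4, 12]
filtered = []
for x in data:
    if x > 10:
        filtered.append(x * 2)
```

Sum of doubled values > 10
`filtered` takes the values: [] → [34] → [34, 34] → [34, 34, 32] → [34, 34, 32, 30] → [34, 34, 32, 30, 24] → [34, 34, 32, 30, 24, 24]
So `sum(filtered)` = 178

Answer: 178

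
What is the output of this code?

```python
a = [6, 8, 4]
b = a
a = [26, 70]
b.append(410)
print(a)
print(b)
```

Key concept: rebinding vs mutation: a is rebound to a new list, b still points at the original.
Step by step:
`a = [6, 8, 4]` → a = [6, 8, 4]
`b = a` → b = [6, 8, 4] (same object as a)
`a = [26, 70]` → a = [26, 70]
`b.append(410)` → b = [6, 8, 4, 410]
`print(a)` → prints [26, 70]
`print(b)` → prints [6, 8, 4, 410]

Answer:
[26, 70]
[6, 8, 4, 410]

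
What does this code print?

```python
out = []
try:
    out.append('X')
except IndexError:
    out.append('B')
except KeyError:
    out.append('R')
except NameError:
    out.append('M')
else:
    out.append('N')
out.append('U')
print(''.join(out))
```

Execution trace: 'X' (try body, no exception) → 'N' (else) → 'U' (after the try/except). Output: XNU

Answer: XNU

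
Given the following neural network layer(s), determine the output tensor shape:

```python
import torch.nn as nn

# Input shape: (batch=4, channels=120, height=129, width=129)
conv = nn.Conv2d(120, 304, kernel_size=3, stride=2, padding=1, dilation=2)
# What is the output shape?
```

Input: (4, 120, 129, 129) -> Output: (4, 304, 64, 64)

Answer: (4, 304, 64, 64)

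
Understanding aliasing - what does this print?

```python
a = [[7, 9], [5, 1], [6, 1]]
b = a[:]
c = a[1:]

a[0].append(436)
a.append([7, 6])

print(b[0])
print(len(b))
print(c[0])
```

Key concept: slice with nested mutation.
Step by step:
`a = [[7, 9], [5, 1], [6, 1]]` → a = [[7, 9], [5, 1], [6, 1]]
`b = a[:]` → b = [[7, 9], [5, 1], [6, 1]]
`c = a[1:]` → c = [[5, 1], [6, 1]]
`a[0].append(436)` → a = [[7, 9, 436], [5, 1], [6, 1]]; b = [[7, 9, 436], [5, 1], [6, 1]]
`a.append([7, 6])` → a = [[7, 9, 436], [5, 1], [6, 1], [7, 6]]
`print(b[0])` → prints [7, 9, 436]
`print(len(b))` → prints 3
`print(c[0])` → prints [5, 1]

Answer:
[7, 9, 436]
3
[5, 1]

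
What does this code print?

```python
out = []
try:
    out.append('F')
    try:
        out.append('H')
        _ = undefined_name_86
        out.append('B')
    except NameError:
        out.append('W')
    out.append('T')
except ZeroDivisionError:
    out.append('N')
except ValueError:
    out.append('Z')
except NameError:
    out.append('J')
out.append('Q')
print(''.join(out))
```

Execution trace: 'F' (try body) → 'H' (inner try body) → 'W' (inner except NameError) → 'T' (try body, no exception) → 'Q' (after the try/except). Output: FHWTQ

Answer: FHWTQ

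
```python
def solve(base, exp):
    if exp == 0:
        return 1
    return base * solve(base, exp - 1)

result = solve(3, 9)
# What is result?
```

solve(3, 9) = 3 * 3 * 3 * 3 * 3 * 3 * 3 * 3 * 3 = 19683

Answer: 19683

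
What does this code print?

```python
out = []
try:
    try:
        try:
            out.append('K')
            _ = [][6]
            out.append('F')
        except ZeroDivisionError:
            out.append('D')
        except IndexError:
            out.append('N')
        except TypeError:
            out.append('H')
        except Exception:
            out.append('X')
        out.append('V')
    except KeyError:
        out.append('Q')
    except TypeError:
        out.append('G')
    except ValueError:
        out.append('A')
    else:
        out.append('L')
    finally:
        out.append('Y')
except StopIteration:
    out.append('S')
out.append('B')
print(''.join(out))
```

Execution trace: 'K' (inner try body) → 'N' (inner except IndexError) → 'V' (try body, no exception) → 'L' (else) → 'Y' (finally) → 'B' (after the try/except). Output: KNVLYB

Answer: KNVLYB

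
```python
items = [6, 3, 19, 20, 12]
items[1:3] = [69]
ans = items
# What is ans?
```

Trace:
`items = [6, 3, 19, 20, 12]` → items = [6, 3, 19, 20, 12]
`items[1:3] = [69]` → items = [6, 69, 20, 12]
`ans = items` → ans = [6, 69, 20, 12]
So ans = [6, 69, 20, 12]

Answer: [6, 69, 20, 12]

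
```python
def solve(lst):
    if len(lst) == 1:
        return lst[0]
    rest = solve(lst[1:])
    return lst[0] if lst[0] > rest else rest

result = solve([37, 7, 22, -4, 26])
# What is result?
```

Recursive max over [37, 7, 22, -4, 26] = 37

Answer: 37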